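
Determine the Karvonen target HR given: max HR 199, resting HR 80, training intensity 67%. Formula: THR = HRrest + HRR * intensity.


HRR = HRmax - HRrest = 199 - 80 = 119
THR = 80 + 119 * 0.67
= 159.73 bpm

159.73 bpm


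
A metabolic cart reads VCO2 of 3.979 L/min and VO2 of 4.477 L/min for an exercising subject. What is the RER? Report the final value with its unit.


RER = VCO2 / VO2 = 3.979 / 4.477 = 0.8888

0.8888


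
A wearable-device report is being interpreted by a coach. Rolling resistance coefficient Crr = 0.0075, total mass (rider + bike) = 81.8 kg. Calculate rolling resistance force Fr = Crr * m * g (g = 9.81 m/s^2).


Fr = Crr * m * g
= 0.0075 * 81.8 * 9.81
= 6.018 N

6.018 N


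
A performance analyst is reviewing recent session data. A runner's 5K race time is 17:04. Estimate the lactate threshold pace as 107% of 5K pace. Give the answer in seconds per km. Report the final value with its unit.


Total race time = 17*60 + 4 = 1024 seconds
5K pace = 1024 / 5 = 204.8 sec/km
LT pace = 204.8 * 1.07 = 219.14 sec/km

219.14 s/km


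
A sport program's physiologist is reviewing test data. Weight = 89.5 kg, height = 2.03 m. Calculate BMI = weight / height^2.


height^2 = 2.03^2 = 4.1209
BMI = 89.5 / 4.1209 = 21.72 kg/m^2

21.72 kg/m^2


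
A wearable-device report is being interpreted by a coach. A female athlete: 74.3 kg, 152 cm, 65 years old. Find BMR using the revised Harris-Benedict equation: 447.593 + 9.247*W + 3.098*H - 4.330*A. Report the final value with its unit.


Intercept = 447.593
Weight contribution = 9.247 * 74.3 = 687.0521
Height contribution = 3.098 * 152 = 470.896
Age contribution = 4.33 * 65 = 281.45
BMR = 447.593 + 687.0521 + 470.896 - 281.45
= 1324.09 kcal/day

1324.09 kcal/day


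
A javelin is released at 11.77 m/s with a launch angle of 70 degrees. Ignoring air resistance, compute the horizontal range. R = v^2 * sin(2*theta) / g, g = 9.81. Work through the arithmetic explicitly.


Launch speed squared = 138.5329
sin(2 * 70 deg) = 0.642788
Range = 138.5329 * 0.642788 / 9.81
= 9.077 m

9.077 m


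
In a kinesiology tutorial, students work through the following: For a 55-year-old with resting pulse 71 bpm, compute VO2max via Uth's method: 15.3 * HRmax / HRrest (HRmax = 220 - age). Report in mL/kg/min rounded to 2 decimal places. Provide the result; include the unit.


Step 1: HRmax = 220 - 55 = 165 bpm
Step 2: Ratio = 165 / 71 = 2.3239
Step 3: VO2max = 15.3 * 2.3239 = 35.56 mL/kg/min

35.56 mL/kg/min


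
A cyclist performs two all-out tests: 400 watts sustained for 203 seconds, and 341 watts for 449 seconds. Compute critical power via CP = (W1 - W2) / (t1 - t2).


W1 = P1 * t1 = 400 * 203 = 81200 J
W2 = P2 * t2 = 341 * 449 = 153109 J
CP = (81200 - 153109) / (203 - 449)
= 292.31 W

292.31 W


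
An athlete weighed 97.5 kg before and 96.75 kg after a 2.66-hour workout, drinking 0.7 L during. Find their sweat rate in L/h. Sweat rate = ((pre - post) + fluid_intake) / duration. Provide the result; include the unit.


Body mass change = 0.75 kg
Total sweat loss = 0.75 + 0.7 = 1.45 L
Rate = 1.45 / 2.66 = 0.545 L/h

0.545 L/h


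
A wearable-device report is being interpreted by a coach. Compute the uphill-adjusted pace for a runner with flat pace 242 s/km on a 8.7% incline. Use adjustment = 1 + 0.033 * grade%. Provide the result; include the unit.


Adjustment factor = 1 + 0.033 * 8.7 = 1.2871
Grade-adjusted pace = 242 * 1.2871 = 311.48 s/km

311.48 s/km


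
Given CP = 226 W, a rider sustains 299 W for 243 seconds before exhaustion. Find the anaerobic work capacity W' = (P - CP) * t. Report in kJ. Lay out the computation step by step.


Excess power = 299 - 226 = 73 W
Work above CP = 73 * 243 = 17739 J
W' = 17.739 kJ

17.739 kJ


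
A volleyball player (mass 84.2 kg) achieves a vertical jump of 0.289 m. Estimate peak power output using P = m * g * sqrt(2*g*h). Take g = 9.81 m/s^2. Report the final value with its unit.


2 * g * h = 2 * 9.81 * 0.289 = 5.67018
sqrt(5.67018) = 2.381214 m/s
P = 84.2 * 9.81 * 2.381214 = 1966.89 W

1966.89 W


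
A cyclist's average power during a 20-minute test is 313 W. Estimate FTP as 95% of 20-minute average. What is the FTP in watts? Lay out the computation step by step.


FTP = 20-min power * 0.95
= 313 * 0.95
= 297.35 W

297.35 W


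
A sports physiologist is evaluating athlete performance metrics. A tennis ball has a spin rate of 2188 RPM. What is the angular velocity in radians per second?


Convert RPM to rad/s: multiply by 2*pi and divide by 60
omega = 2188 * 2 * pi / 60
= 229.127 rad/s

229.127 rad/s


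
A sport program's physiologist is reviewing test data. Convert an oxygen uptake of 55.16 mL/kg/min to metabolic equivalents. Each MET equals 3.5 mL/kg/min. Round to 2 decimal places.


One MET = 3.5 mL/kg/min
Number of METs = 55.16 / 3.5
= 15.76 METs

15.76 METs


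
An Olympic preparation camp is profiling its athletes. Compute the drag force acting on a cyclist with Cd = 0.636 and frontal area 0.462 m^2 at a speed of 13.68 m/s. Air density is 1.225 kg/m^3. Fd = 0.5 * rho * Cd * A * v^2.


Step 1: v^2 = 187.1424
Step 2: Fd = 0.5 * 1.225 * 0.636 * 0.462 * 187.1424
= 33.68 N

33.68 N


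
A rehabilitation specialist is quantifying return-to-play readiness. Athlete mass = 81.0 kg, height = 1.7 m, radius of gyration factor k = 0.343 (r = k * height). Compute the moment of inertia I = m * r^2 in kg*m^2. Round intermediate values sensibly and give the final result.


r = k * height = 0.343 * 1.7 = 0.5831 m
r^2 = 0.5831^2 = 0.340006
I = 81.0 * 0.340006 = 27.54 kg*m^2

27.54 kg*m^2


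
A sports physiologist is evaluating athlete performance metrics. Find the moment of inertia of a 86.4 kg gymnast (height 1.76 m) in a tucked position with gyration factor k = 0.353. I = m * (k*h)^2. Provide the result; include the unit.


Radius of gyration = 0.353 * 1.76 = 0.62128 m
I = 86.4 * 0.62128^2
= 86.4 * 0.385989
= 33.349 kg*m^2

33.349 kg*m^2


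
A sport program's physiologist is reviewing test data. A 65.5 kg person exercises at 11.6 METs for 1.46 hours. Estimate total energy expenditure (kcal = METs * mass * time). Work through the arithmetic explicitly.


Energy = METs * mass(kg) * time(h)
= 11.6 * 65.5 * 1.46
= 1109.31 kcal

1109.31 kcal


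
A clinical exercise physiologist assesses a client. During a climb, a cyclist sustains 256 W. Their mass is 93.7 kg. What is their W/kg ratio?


Power-to-weight = 256 W / 93.7 kg
= 2.732 W/kg

2.732 W/kg


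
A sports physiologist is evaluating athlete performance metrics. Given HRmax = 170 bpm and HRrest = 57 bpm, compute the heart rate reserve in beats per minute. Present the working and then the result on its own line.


Heart rate reserve = maximum HR minus resting HR
HRR = 170 - 57 = 113 bpm

113 bpm


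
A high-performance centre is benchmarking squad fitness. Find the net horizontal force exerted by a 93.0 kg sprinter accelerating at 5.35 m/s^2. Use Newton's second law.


Newton's second law: F = m * a
F = 93.0 * 5.35 = 497.55 N

497.55 N


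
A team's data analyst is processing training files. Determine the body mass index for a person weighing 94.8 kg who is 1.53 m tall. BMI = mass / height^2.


BMI = mass / height^2
= 94.8 / 1.53^2
= 94.8 / 2.3409
= 40.5 kg/m^2

40.5 kg/m^2


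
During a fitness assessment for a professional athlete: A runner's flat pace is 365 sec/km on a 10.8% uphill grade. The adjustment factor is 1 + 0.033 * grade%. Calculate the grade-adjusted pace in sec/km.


Factor = 1 + 0.033 * 10.8 = 1.3564
Adjusted pace = 365 * 1.3564
= 495.09 sec/km

495.09 s/km


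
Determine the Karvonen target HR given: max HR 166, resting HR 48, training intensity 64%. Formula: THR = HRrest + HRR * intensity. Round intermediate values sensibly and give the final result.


HRR = HRmax - HRrest = 166 - 48 = 118
THR = 48 + 118 * 0.64
= 123.52 bpm

123.52 bpm


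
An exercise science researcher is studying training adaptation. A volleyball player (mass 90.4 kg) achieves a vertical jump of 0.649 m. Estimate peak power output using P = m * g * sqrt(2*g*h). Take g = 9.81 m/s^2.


2 * g * h = 2 * 9.81 * 0.649 = 12.73338
sqrt(12.73338) = 3.568386 m/s
P = 90.4 * 9.81 * 3.568386 = 3164.53 W

3164.53 W


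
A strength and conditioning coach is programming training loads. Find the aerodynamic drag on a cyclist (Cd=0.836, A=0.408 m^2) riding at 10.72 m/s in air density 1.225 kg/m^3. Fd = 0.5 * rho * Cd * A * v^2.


Fd = 0.5 * 1.225 * 0.836 * 0.408 * 10.72^2
= 0.5 * 1.225 * 0.836 * 0.408 * 114.9184
= 24.008 N

24.008 N


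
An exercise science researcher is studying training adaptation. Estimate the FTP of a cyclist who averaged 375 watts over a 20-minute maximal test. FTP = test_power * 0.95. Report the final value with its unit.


FTP = 375 * 0.95 = 356.25 W

356.25 W


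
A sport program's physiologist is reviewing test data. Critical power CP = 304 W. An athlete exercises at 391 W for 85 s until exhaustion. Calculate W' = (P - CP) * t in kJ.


P - CP = 391 - 304 = 87 W
W' = 87 * 85 = 7395 J
= 7395 / 1000 = 7.395 kJ

7.395 kJ


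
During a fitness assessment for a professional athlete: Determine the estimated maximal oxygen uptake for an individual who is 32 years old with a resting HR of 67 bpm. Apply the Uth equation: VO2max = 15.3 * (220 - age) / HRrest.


HRmax = 220 - 32 = 188
VO2max = 15.3 * (188 / 67)
= 15.3 * 2.806
= 42.93 mL/kg/min

42.93 mL/kg/min


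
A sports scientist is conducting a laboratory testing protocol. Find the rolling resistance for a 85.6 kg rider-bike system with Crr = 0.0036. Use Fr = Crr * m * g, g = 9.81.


m * g = 85.6 * 9.81 = 839.736 N
Fr = 0.0036 * 839.736 = 3.023 N

3.023 N


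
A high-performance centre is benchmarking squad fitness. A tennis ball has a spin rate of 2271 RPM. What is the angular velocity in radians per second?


Convert RPM to rad/s: multiply by 2*pi and divide by 60
omega = 2271 * 2 * pi / 60
= 237.819 rad/s

237.819 rad/s


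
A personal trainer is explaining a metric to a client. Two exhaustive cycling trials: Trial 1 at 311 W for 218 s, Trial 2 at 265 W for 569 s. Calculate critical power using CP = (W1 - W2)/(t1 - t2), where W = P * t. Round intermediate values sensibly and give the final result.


W1 = 311 * 218 = 67798 J
W2 = 265 * 569 = 150785 J
CP = (67798 - 150785) / (218 - 569)
= -82987 / -351
= 236.43 W

236.43 W


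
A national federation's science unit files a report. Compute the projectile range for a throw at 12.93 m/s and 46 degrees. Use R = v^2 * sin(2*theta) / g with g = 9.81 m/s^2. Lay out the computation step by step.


Two times the angle = 92 degrees
sin(92) = 0.999391
R = 167.1849 * 0.999391 / 9.81 = 17.032 m

17.032 m


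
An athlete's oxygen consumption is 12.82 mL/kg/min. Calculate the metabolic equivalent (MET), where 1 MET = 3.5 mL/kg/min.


MET = VO2 / 3.5
= 12.82 / 3.5
= 3.66 METs

3.66 METs


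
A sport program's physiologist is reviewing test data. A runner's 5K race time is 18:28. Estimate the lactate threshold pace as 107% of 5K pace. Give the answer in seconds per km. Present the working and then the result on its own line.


Total race time = 18*60 + 28 = 1108 seconds
5K pace = 1108 / 5 = 221.6 sec/km
LT pace = 221.6 * 1.07 = 237.11 sec/km

237.11 s/km


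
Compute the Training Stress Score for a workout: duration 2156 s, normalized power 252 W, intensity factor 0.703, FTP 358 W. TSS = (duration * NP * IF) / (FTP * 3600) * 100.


Product = 2156 * 252 * 0.703 = 381948.336
Base = 358 * 3600 = 1288800
TSS = 381948.336 / 1288800 * 100 = 29.64

29.64 TSS


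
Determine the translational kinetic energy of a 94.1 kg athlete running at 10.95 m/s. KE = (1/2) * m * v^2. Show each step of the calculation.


KE = 0.5 * m * v^2
= 0.5 * 94.1 * 10.95^2
= 0.5 * 94.1 * 119.9025
= 5641.41 J

5641.41 J


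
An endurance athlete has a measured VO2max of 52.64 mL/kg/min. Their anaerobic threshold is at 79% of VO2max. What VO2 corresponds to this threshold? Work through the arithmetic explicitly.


Anaerobic threshold VO2 = VO2max * 79%
= 52.64 * 0.79
= 41.59 mL/kg/min

41.59 mL/kg/min


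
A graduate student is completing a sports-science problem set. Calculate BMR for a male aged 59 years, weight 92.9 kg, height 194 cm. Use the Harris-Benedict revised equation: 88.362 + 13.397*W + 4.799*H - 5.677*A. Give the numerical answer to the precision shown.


Substituting values:
W term = 13.397 * 92.9 = 1244.5813
H term = 4.799 * 194 = 931.006
A term = 5.677 * 59 = 334.943
BMR = 1929.01 kcal/day

1929.01 kcal/day


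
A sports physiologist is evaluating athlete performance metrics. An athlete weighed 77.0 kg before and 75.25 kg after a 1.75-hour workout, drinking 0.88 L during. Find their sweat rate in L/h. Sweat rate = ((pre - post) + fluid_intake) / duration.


Body mass change = 1.75 kg
Total sweat loss = 1.75 + 0.88 = 2.63 L
Rate = 2.63 / 1.75 = 1.503 L/h

1.503 L/h


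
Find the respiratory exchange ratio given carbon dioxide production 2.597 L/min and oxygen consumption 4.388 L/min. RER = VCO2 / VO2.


VCO2 = 2.597 L/min
VO2 = 4.388 L/min
RER = 2.597 / 4.388 = 0.5918

0.5918


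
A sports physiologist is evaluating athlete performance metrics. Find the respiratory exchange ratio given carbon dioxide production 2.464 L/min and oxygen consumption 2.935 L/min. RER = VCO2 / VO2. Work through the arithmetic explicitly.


VCO2 = 2.464 L/min
VO2 = 2.935 L/min
RER = 2.464 / 2.935 = 0.8395

0.8395


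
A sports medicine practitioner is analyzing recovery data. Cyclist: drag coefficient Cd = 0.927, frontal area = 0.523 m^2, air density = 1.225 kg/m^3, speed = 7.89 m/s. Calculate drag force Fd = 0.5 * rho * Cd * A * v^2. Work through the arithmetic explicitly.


v^2 = 7.89^2 = 62.2521
Fd = 0.5 * 1.225 * 0.927 * 0.523 * 62.2521
= 18.486 N

18.486 N


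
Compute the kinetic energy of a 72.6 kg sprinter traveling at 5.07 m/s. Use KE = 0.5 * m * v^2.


Velocity squared = 25.7049
KE = 0.5 * 72.6 * 25.7049 = 933.09 J

933.09 J


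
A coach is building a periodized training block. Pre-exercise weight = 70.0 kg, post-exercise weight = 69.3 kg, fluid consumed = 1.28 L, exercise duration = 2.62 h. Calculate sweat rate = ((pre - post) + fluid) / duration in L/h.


Weight loss = 70.0 - 69.3 = 0.7 kg (approx L)
Total sweat = 0.7 + 1.28 = 1.98 L
Sweat rate = 1.98 / 2.62 = 0.756 L/h

0.756 L/h


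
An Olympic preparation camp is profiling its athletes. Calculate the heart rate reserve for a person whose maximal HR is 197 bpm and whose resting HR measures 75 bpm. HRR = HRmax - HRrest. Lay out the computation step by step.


HRmax = 197 bpm
HRrest = 75 bpm
HRR = 197 - 75 = 122 bpm

122 bpm


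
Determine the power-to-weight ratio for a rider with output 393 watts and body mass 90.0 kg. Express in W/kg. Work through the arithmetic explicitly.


P/W = 393 / 90.0 = 4.367 W/kg

4.367 W/kg


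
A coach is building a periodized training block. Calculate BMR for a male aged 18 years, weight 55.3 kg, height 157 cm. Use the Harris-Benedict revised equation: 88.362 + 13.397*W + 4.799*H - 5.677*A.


Substituting values:
W term = 13.397 * 55.3 = 740.8541
H term = 4.799 * 157 = 753.443
A term = 5.677 * 18 = 102.186
BMR = 1480.47 kcal/day

1480.47 kcal/day


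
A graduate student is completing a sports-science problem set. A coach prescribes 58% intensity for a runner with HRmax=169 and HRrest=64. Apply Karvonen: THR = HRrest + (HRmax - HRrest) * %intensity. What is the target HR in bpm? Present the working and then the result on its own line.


Heart rate reserve = 169 - 64 = 105
Intensity fraction = 58 / 100 = 0.58
THR = 64 + 105 * 0.58 = 124.9 bpm

124.9 bpm


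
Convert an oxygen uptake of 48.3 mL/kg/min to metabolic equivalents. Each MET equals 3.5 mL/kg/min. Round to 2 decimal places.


One MET = 3.5 mL/kg/min
Number of METs = 48.3 / 3.5
= 13.8 METs

13.8 METs


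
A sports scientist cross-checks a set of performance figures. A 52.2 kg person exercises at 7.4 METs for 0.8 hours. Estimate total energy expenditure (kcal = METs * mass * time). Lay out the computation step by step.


Energy = METs * mass(kg) * time(h)
= 7.4 * 52.2 * 0.8
= 309.02 kcal

309.02 kcal


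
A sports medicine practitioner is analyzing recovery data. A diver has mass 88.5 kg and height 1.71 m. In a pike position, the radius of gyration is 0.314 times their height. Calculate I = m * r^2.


r = 0.314 * 1.71 = 0.53694 m
I = m * r^2 = 88.5 * 0.288305 = 25.515 kg*m^2

25.515 kg*m^2


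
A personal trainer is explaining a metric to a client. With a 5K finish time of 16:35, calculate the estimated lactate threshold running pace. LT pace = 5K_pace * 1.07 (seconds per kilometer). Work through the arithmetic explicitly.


Race duration = 995 s for 5 km
Average pace = 995 / 5 = 199.0 s/km
LT pace = 199.0 * 1.07
= 212.93 s/km

212.93 s/km


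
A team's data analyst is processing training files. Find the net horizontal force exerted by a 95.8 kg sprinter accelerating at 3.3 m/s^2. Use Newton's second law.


Newton's second law: F = m * a
F = 95.8 * 3.3 = 316.14 N

316.14 N


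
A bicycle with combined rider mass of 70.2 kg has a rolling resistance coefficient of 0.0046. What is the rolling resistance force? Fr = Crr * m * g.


Fr = 0.0046 * 70.2 * 9.81
= 0.32292 * 9.81
= 3.168 N

3.168 N


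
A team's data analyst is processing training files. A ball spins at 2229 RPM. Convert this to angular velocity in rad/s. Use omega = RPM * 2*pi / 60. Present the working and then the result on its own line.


omega = 2229 * 2 * pi / 60
= 2229 * 6.28318531 / 60
= 14005.22 / 60
= 233.42 rad/s

233.42 rad/s


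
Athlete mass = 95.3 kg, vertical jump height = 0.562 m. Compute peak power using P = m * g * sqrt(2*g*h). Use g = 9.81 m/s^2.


sqrt(2 * 9.81 * 0.562) = sqrt(11.02644) = 3.320608 m/s
P = 95.3 * 9.81 * 3.320608
= 3104.41 W

3104.41 W


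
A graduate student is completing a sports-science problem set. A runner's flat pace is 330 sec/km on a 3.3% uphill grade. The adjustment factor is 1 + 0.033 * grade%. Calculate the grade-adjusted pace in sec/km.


Factor = 1 + 0.033 * 3.3 = 1.1089
Adjusted pace = 330 * 1.1089
= 365.94 sec/km

365.94 s/km


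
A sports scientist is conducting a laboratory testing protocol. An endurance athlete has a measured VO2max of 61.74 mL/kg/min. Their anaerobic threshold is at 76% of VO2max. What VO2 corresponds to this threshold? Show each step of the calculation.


Anaerobic threshold VO2 = VO2max * 76%
= 61.74 * 0.76
= 46.92 mL/kg/min

46.92 mL/kg/min


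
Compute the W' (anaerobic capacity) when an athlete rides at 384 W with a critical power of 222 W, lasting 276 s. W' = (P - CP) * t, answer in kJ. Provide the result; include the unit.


Above-CP power = 162 W
Duration = 276 s
W' = 162 * 276 = 44712 J
Convert: 44712 / 1000 = 44.712 kJ

44.712 kJ


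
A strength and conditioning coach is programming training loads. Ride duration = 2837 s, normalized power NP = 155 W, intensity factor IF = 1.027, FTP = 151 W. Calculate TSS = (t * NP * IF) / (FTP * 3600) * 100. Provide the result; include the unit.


Numerator = 2837 * 155 * 1.027 = 451607.845
Denominator = 151 * 3600 = 543600
TSS = 451607.845 / 543600 * 100
= 83.08

83.08 TSS


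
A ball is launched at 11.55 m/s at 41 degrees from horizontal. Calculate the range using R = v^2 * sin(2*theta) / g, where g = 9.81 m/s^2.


sin(2 * 41) = sin(82) = 0.990268
v^2 = 11.55^2 = 133.4025
R = 133.4025 * 0.990268 / 9.81
= 13.466 m

13.466 m


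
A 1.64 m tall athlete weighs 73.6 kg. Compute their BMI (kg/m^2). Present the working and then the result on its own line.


height^2 = 2.6896 m^2
BMI = 73.6 / 2.6896 = 27.36 kg/m^2

27.36 kg/m^2


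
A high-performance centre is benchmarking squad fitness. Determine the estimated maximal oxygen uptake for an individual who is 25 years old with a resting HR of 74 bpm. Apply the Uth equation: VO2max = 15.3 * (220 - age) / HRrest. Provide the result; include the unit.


HRmax = 220 - 25 = 195
VO2max = 15.3 * (195 / 74)
= 15.3 * 2.6351
= 40.32 mL/kg/min

40.32 mL/kg/min


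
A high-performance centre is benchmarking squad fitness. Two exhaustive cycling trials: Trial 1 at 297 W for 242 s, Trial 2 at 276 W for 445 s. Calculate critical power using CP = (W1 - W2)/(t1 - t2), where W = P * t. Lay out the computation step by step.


W1 = 297 * 242 = 71874 J
W2 = 276 * 445 = 122820 J
CP = (71874 - 122820) / (242 - 445)
= -50946 / -203
= 250.97 W

250.97 W


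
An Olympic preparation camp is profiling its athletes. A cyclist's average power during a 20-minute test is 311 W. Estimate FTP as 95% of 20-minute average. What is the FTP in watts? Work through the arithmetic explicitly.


FTP = 20-min power * 0.95
= 311 * 0.95
= 295.45 W

295.45 W


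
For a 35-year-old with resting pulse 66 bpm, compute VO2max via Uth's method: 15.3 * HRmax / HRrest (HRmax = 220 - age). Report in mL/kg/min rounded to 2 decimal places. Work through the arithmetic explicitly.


Step 1: HRmax = 220 - 35 = 185 bpm
Step 2: Ratio = 185 / 66 = 2.803
Step 3: VO2max = 15.3 * 2.803 = 42.89 mL/kg/min

42.89 mL/kg/min


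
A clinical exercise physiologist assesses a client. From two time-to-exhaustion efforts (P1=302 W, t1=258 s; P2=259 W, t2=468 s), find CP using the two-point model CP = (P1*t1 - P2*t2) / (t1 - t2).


Work in trial 1 = 77916 J
Work in trial 2 = 121212 J
Delta work = -43296 J
Delta time = -210 s
CP = -43296 / -210 = 206.17 W

206.17 W


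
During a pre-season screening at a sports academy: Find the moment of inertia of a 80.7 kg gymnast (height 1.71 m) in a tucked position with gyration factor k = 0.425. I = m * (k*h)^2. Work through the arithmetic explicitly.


Radius of gyration = 0.425 * 1.71 = 0.72675 m
I = 80.7 * 0.72675^2
= 80.7 * 0.528166
= 42.623 kg*m^2

42.623 kg*m^2


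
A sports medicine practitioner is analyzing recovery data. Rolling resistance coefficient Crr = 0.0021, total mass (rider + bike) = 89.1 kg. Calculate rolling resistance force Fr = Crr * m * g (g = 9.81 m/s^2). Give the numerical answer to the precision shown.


Fr = Crr * m * g
= 0.0021 * 89.1 * 9.81
= 1.836 N

1.836 N


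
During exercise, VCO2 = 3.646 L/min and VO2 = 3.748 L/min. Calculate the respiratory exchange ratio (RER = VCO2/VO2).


RER = VCO2 / VO2
= 3.646 / 3.748
= 0.9728

0.9728


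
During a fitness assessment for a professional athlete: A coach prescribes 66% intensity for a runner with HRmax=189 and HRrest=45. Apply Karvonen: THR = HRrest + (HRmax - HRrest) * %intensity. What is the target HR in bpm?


Heart rate reserve = 189 - 45 = 144
Intensity fraction = 66 / 100 = 0.66
THR = 45 + 144 * 0.66 = 140.04 bpm

140.04 bpm


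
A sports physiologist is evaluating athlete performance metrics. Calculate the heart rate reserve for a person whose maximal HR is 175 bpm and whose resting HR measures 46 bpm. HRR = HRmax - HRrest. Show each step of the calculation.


HRmax = 175 bpm
HRrest = 46 bpm
HRR = 175 - 46 = 129 bpm

129 bpm


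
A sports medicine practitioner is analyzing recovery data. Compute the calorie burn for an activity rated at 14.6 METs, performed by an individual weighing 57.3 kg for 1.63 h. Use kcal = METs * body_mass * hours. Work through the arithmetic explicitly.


Product of METs and mass = 14.6 * 57.3 = 836.58
Total kcal = 836.58 * 1.63 = 1363.63 kcal

1363.63 kcal


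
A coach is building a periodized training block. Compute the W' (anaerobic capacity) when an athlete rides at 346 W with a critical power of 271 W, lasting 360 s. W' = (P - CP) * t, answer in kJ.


Above-CP power = 75 W
Duration = 360 s
W' = 75 * 360 = 27000 J
Convert: 27000 / 1000 = 27.0 kJ

27.0 kJ


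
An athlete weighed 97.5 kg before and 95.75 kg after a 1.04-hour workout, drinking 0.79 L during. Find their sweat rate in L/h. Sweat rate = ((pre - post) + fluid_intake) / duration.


Body mass change = 1.75 kg
Total sweat loss = 1.75 + 0.79 = 2.54 L
Rate = 2.54 / 1.04 = 2.442 L/h

2.442 L/h


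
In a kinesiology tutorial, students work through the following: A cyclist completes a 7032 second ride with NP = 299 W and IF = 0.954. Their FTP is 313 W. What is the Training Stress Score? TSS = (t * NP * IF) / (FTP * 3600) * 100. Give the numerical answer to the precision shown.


t * NP * IF = 7032 * 299 * 0.954 = 2005849.872
FTP * 3600 = 1126800
TSS = (2005849.872 / 1126800) * 100 = 178.01

178.01 TSS


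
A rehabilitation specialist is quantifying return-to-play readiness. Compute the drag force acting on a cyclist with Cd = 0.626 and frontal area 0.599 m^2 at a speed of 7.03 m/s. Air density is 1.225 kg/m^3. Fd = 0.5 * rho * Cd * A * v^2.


Step 1: v^2 = 49.4209
Step 2: Fd = 0.5 * 1.225 * 0.626 * 0.599 * 49.4209
= 11.351 N

11.351 N


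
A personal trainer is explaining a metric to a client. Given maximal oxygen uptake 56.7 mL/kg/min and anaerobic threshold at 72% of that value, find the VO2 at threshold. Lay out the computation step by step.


Percentage as decimal = 0.72
VO2 at AT = 56.7 * 0.72 = 40.82 mL/kg/min

40.82 mL/kg/min


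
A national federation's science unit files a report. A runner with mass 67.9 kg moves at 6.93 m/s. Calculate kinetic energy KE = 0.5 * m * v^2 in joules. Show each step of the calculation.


v^2 = 6.93^2 = 48.0249
KE = 0.5 * 67.9 * 48.0249
= 1630.45 J

1630.45 J


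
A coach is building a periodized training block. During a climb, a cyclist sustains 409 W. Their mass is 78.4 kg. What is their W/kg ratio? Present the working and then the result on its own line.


Power-to-weight = 409 W / 78.4 kg
= 5.217 W/kg

5.217 W/kg


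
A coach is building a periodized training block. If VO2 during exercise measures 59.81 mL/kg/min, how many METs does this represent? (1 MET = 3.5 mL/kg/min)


METs = VO2 / 3.5 = 59.81 / 3.5 = 17.09

17.09 METs


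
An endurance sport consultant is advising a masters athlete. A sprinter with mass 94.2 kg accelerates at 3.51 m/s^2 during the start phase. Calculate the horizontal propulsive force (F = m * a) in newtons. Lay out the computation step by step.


F = m * a
= 94.2 * 3.51
= 330.64 N

330.64 N


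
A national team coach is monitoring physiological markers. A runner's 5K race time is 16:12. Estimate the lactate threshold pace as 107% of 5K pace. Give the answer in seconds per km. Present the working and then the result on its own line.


Total race time = 16*60 + 12 = 972 seconds
5K pace = 972 / 5 = 194.4 sec/km
LT pace = 194.4 * 1.07 = 208.01 sec/km

208.01 s/km


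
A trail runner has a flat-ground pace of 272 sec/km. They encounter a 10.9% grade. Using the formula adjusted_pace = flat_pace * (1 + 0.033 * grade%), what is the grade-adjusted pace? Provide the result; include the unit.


Grade factor = 1 + 0.033 * 10.9 = 1.3597
Adjusted = 272 * 1.3597 = 369.84 sec/km

369.84 s/km


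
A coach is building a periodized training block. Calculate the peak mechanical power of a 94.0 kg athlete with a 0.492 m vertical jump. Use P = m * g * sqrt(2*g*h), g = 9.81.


First, sqrt(2gh) = sqrt(2 * 9.81 * 0.492)
= sqrt(9.65304) = 3.106934 m/s
Power = 94.0 * 9.81 * 3.106934 = 2865.03 W

2865.03 W


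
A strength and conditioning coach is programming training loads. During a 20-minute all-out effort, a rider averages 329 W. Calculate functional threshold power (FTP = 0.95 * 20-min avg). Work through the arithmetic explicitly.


FTP = 0.95 * 329
= 312.55 W

312.55 W


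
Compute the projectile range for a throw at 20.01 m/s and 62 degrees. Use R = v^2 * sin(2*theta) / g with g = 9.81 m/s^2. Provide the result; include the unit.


Two times the angle = 124 degrees
sin(124) = 0.829038
R = 400.4001 * 0.829038 / 9.81 = 33.838 m

33.838 m


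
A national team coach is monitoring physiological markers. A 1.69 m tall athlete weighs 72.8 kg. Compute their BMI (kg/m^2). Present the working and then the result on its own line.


height^2 = 2.8561 m^2
BMI = 72.8 / 2.8561 = 25.49 kg/m^2

25.49 kg/m^2


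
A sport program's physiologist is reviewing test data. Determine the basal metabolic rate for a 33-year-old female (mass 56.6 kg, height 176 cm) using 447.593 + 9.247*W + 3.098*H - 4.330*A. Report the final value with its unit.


BMR = 447.593 + 9.247*56.6 + 3.098*176 - 4.330*33
= 1373.33 kcal/day

1373.33 kcal/day


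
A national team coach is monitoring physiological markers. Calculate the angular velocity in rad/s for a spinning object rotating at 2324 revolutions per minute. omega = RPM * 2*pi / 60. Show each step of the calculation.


omega = RPM * 2*pi / 60
= 2324 * 6.28318531 / 60
= 243.369 rad/s

243.369 rad/s


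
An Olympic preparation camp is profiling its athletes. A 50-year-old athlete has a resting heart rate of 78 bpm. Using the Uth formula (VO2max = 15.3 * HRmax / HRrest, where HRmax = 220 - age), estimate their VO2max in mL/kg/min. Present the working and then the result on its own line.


HRmax = 220 - 50 = 170 bpm
Ratio = HRmax / HRrest = 170 / 78 = 2.1795
VO2max = 15.3 * 2.1795 = 33.35 mL/kg/min

33.35 mL/kg/min


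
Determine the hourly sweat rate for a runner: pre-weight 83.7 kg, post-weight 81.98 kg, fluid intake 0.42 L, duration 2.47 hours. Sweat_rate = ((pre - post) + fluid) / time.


Mass lost = 83.7 - 81.98 = 1.72 kg
Add fluid consumed: 1.72 + 0.42 = 2.14 L total sweat
Sweat rate = 2.14 / 2.47 = 0.866 L/h

0.866 L/h


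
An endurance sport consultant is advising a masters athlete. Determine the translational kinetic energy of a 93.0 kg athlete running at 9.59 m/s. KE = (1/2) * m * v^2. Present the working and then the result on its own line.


KE = 0.5 * m * v^2
= 0.5 * 93.0 * 9.59^2
= 0.5 * 93.0 * 91.9681
= 4276.52 J

4276.52 J


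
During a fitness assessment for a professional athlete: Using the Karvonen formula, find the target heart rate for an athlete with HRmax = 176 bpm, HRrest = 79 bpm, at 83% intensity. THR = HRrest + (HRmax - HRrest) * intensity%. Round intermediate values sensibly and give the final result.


HRR = 176 - 79 = 97
THR = 79 + 97 * 0.83
= 79 + 80.51
= 159.51 bpm

159.51 bpm


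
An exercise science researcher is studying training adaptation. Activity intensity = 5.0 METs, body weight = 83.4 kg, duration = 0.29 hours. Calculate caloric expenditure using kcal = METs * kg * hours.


kcal = 5.0 * 83.4 * 0.29
= 417.0 * 0.29
= 120.93 kcal

120.93 kcal


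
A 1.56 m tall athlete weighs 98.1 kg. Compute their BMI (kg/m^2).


height^2 = 2.4336 m^2
BMI = 98.1 / 2.4336 = 40.31 kg/m^2

40.31 kg/m^2


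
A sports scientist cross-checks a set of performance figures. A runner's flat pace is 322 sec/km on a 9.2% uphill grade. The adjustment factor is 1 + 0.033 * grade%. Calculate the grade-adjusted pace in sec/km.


Factor = 1 + 0.033 * 9.2 = 1.3036
Adjusted pace = 322 * 1.3036
= 419.76 sec/km

419.76 s/km


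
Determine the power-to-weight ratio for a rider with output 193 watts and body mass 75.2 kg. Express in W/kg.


P/W = 193 / 75.2 = 2.566 W/kg

2.566 W/kg


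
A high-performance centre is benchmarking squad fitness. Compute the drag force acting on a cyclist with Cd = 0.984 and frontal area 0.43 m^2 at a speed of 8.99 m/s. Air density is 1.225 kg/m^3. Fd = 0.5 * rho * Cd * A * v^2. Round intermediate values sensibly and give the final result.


Step 1: v^2 = 80.8201
Step 2: Fd = 0.5 * 1.225 * 0.984 * 0.43 * 80.8201
= 20.945 N

20.945 N


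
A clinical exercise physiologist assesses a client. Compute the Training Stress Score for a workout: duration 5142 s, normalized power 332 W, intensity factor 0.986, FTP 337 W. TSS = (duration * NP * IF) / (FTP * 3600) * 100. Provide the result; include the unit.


Product = 5142 * 332 * 0.986 = 1683243.984
Base = 337 * 3600 = 1213200
TSS = 1683243.984 / 1213200 * 100 = 138.74

138.74 TSS


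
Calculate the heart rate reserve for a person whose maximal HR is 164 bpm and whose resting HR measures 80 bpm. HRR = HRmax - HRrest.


HRmax = 164 bpm
HRrest = 80 bpm
HRR = 164 - 80 = 84 bpm

84 bpm


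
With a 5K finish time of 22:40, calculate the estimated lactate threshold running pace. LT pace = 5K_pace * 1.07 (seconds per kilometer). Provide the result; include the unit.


Race duration = 1360 s for 5 km
Average pace = 1360 / 5 = 272.0 s/km
LT pace = 272.0 * 1.07
= 291.04 s/km

291.04 s/km


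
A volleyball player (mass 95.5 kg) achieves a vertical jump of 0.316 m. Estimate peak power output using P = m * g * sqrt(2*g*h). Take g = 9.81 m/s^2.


2 * g * h = 2 * 9.81 * 0.316 = 6.19992
sqrt(6.19992) = 2.489964 m/s
P = 95.5 * 9.81 * 2.489964 = 2332.74 W

2332.74 W


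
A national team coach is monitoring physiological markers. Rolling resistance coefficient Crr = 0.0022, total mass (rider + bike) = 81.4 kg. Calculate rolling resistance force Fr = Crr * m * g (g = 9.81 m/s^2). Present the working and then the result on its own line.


Fr = Crr * m * g
= 0.0022 * 81.4 * 9.81
= 1.757 N

1.757 N


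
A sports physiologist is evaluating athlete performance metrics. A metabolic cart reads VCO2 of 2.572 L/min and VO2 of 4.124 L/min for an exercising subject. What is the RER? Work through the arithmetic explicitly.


RER = VCO2 / VO2 = 2.572 / 4.124 = 0.6237

0.6237


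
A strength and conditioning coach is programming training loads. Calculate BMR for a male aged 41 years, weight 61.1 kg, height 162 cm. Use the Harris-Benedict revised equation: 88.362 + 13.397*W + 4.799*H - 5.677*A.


Substituting values:
W term = 13.397 * 61.1 = 818.5567
H term = 4.799 * 162 = 777.438
A term = 5.677 * 41 = 232.757
BMR = 1451.6 kcal/day

1451.6 kcal/day


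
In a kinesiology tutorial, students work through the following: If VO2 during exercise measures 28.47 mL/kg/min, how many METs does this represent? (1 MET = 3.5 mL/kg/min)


METs = VO2 / 3.5 = 28.47 / 3.5 = 8.13

8.13 METs


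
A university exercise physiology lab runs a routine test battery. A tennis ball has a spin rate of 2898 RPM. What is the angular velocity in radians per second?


Convert RPM to rad/s: multiply by 2*pi and divide by 60
omega = 2898 * 2 * pi / 60
= 303.478 rad/s

303.478 rad/s


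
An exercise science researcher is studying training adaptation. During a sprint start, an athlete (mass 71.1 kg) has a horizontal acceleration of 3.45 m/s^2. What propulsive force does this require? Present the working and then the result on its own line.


Propulsive force = mass * acceleration
= 71.1 kg * 3.45 m/s^2
= 245.3 N

245.3 N


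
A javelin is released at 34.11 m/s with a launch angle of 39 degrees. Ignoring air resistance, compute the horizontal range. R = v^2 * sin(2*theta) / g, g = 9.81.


Launch speed squared = 1163.4921
sin(2 * 39 deg) = 0.978148
Range = 1163.4921 * 0.978148 / 9.81
= 116.011 m

116.011 m


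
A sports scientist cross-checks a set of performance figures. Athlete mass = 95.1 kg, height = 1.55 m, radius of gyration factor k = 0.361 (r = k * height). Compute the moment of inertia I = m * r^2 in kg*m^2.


r = k * height = 0.361 * 1.55 = 0.55955 m
r^2 = 0.55955^2 = 0.313096
I = 95.1 * 0.313096 = 29.775 kg*m^2

29.775 kg*m^2


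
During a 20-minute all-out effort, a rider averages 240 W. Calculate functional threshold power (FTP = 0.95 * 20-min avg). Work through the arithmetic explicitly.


FTP = 0.95 * 240
= 228.0 W

228.0 W


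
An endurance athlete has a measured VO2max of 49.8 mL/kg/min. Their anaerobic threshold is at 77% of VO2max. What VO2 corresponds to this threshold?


Anaerobic threshold VO2 = VO2max * 77%
= 49.8 * 0.77
= 38.35 mL/kg/min

38.35 mL/kg/min


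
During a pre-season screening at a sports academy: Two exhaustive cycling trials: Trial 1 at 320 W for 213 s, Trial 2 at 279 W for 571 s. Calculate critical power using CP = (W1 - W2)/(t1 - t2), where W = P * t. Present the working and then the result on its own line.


W1 = 320 * 213 = 68160 J
W2 = 279 * 571 = 159309 J
CP = (68160 - 159309) / (213 - 571)
= -91149 / -358
= 254.61 W

254.61 W


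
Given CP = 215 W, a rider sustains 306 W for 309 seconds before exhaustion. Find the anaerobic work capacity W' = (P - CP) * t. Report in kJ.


Excess power = 306 - 215 = 91 W
Work above CP = 91 * 309 = 28119 J
W' = 28.119 kJ

28.119 kJ


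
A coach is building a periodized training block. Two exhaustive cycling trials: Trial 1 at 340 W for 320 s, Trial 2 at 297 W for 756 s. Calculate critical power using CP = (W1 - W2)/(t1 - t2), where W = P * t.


W1 = 340 * 320 = 108800 J
W2 = 297 * 756 = 224532 J
CP = (108800 - 224532) / (320 - 756)
= -115732 / -436
= 265.44 W

265.44 W


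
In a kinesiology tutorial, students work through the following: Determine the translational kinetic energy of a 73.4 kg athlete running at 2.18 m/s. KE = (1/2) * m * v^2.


KE = 0.5 * m * v^2
= 0.5 * 73.4 * 2.18^2
= 0.5 * 73.4 * 4.7524
= 174.41 J

174.41 J


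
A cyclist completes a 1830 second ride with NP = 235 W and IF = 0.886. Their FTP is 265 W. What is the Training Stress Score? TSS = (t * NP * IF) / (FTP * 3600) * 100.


t * NP * IF = 1830 * 235 * 0.886 = 381024.3
FTP * 3600 = 954000
TSS = (381024.3 / 954000) * 100 = 39.94

39.94 TSS


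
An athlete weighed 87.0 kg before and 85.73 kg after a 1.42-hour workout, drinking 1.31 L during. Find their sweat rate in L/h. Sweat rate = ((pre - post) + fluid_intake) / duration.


Body mass change = 1.27 kg
Total sweat loss = 1.27 + 1.31 = 2.58 L
Rate = 2.58 / 1.42 = 1.817 L/h

1.817 L/h


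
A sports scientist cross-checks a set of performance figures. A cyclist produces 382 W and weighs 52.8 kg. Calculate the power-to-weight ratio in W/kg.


P/W = power / mass
= 382 / 52.8
= 7.235 W/kg

7.235 W/kg


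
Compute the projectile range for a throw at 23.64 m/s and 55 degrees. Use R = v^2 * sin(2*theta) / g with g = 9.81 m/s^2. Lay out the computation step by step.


Two times the angle = 110 degrees
sin(110) = 0.939693
R = 558.8496 * 0.939693 / 9.81 = 53.532 m

53.532 m


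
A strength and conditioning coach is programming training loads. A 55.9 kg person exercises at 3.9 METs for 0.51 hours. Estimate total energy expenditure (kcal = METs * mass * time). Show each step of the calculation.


Energy = METs * mass(kg) * time(h)
= 3.9 * 55.9 * 0.51
= 111.19 kcal

111.19 kcal


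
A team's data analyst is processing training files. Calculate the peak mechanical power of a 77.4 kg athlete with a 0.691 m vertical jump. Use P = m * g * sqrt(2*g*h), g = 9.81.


First, sqrt(2gh) = sqrt(2 * 9.81 * 0.691)
= sqrt(13.55742) = 3.68204 m/s
Power = 77.4 * 9.81 * 3.68204 = 2795.75 W

2795.75 W


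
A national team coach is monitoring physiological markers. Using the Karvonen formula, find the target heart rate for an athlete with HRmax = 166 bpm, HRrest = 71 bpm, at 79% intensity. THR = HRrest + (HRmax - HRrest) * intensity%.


HRR = 166 - 71 = 95
THR = 71 + 95 * 0.79
= 71 + 75.05
= 146.05 bpm

146.05 bpm


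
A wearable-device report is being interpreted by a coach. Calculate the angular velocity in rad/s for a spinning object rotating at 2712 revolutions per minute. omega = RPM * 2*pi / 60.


omega = RPM * 2*pi / 60
= 2712 * 6.28318531 / 60
= 284.0 rad/s

284.0 rad/s


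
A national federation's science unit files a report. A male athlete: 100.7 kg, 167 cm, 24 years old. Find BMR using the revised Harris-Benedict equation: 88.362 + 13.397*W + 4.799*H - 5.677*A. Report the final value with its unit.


Intercept = 88.362
Weight contribution = 13.397 * 100.7 = 1349.0779
Height contribution = 4.799 * 167 = 801.433
Age contribution = 5.677 * 24 = 136.248
BMR = 88.362 + 1349.0779 + 801.433 - 136.248
= 2102.62 kcal/day

2102.62 kcal/day


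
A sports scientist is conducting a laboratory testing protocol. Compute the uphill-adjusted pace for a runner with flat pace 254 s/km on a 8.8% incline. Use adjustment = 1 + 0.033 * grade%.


Adjustment factor = 1 + 0.033 * 8.8 = 1.2904
Grade-adjusted pace = 254 * 1.2904 = 327.76 s/km

327.76 s/km
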